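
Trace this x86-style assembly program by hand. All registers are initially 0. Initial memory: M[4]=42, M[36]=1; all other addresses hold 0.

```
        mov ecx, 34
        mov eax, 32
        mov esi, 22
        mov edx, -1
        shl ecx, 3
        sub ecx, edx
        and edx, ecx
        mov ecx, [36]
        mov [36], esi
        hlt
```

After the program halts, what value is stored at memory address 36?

22

after mov ecx, 34: ecx=34
after mov eax, 32: eax=32
after mov esi, 22: esi=22
after mov edx, -1: edx=-1
after shl ecx, 3: ecx=34<<3=272
after sub ecx, edx: ecx=272-(-1)=273
after and edx, ecx: edx=(-1)&273=273
after mov ecx, [36]: ecx=M[36]=1
mov [36], esi → M[36]=22
halt.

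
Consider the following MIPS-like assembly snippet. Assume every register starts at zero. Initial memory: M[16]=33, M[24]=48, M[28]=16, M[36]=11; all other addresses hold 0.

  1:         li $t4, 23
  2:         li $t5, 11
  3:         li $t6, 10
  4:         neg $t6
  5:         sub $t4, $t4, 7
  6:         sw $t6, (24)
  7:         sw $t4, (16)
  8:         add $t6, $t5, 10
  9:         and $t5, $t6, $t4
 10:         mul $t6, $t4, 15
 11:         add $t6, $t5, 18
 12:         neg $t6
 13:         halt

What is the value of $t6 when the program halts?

$t4=23
$t5=11
$t6=10
$t6=-(10)=-10
$t4=23-7=16
sw $t6, (24) → M[24]=-10
sw $t4, (16) → M[16]=16
$t6=11+10=21
$t5=21&16=16
$t6=16*15=240
$t6=16+18=34
$t6=-(34)=-34
halt.

-34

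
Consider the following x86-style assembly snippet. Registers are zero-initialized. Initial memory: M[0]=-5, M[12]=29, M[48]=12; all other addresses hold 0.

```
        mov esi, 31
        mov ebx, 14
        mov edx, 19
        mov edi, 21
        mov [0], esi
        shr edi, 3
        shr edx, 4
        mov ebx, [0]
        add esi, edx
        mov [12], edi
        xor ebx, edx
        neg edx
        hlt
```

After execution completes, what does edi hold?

2

mov esi, 31 → esi=31
mov ebx, 14 → ebx=14
mov edx, 19 → edx=19
mov edi, 21 → edi=21
mov [0], esi → M[0]=31
shr edi, 3 → edi=21>>3=2
shr edx, 4 → edx=19>>4=1
mov ebx, [0] → ebx=M[0]=31
add esi, edx → esi=31+1=32
mov [12], edi → M[12]=2
xor ebx, edx → ebx=31^1=30
neg edx → edx=-(1)=-1
halt.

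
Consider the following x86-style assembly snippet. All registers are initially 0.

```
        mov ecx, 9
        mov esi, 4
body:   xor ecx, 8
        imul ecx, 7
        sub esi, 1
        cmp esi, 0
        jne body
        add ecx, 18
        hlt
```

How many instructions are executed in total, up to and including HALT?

after mov ecx, 9: ecx=9
after mov esi, 4: esi=4
after xor ecx, 8: ecx=9^8=1
after imul ecx, 7: ecx=1*7=7
after sub esi, 1: esi=4-1=3
cmp esi, 0  (cmp 3,0)
jne body: taken
after xor ecx, 8: ecx=7^8=15
after imul ecx, 7: ecx=15*7=105
after sub esi, 1: esi=3-1=2
cmp esi, 0  (cmp 2,0)
jne body: taken
after xor ecx, 8: ecx=105^8=97
after imul ecx, 7: ecx=97*7=679
after sub esi, 1: esi=2-1=1
cmp esi, 0  (cmp 1,0)
jne body: taken
after xor ecx, 8: ecx=679^8=687
after imul ecx, 7: ecx=687*7=4809
after sub esi, 1: esi=1-1=0
cmp esi, 0  (cmp 0,0)
jne body: not taken
after add ecx, 18: ecx=4809+18=4827
halt.
Total executed instructions: 24.

24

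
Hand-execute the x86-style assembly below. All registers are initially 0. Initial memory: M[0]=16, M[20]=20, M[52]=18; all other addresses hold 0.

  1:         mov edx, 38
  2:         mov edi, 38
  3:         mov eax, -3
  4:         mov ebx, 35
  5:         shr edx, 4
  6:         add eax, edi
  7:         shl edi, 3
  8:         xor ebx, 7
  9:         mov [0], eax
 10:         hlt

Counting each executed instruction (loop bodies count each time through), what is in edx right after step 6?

after mov edx, 38: edx=38
after mov edi, 38: edi=38
after mov eax, -3: eax=-3
after mov ebx, 35: ebx=35
after shr edx, 4: edx=38>>4=2
after add eax, edi: eax=(-3)+38=35
After step 6: edx = 2.

2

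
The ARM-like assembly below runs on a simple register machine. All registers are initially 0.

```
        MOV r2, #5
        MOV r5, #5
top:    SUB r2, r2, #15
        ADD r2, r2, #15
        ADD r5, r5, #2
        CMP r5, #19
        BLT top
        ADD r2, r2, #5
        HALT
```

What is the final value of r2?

10

after MOV r2, #5: r2=5
after MOV r5, #5: r5=5
after SUB r2, r2, #15: r2=5-15=-10
after ADD r2, r2, #15: r2=(-10)+15=5
after ADD r5, r5, #2: r5=5+2=7
CMP r5, #19  (cmp 7,19)
BLT top: taken
after SUB r2, r2, #15: r2=5-15=-10
after ADD r2, r2, #15: r2=(-10)+15=5
after ADD r5, r5, #2: r5=7+2=9
CMP r5, #19  (cmp 9,19)
BLT top: taken
after SUB r2, r2, #15: r2=5-15=-10
after ADD r2, r2, #15: r2=(-10)+15=5
after ADD r5, r5, #2: r5=9+2=11
CMP r5, #19  (cmp 11,19)
BLT top: taken
after SUB r2, r2, #15: r2=5-15=-10
after ADD r2, r2, #15: r2=(-10)+15=5
after ADD r5, r5, #2: r5=11+2=13
CMP r5, #19  (cmp 13,19)
BLT top: taken
after SUB r2, r2, #15: r2=5-15=-10
after ADD r2, r2, #15: r2=(-10)+15=5
after ADD r5, r5, #2: r5=13+2=15
CMP r5, #19  (cmp 15,19)
BLT top: taken
after SUB r2, r2, #15: r2=5-15=-10
after ADD r2, r2, #15: r2=(-10)+15=5
after ADD r5, r5, #2: r5=15+2=17
CMP r5, #19  (cmp 17,19)
BLT top: taken
after SUB r2, r2, #15: r2=5-15=-10
after ADD r2, r2, #15: r2=(-10)+15=5
after ADD r5, r5, #2: r5=17+2=19
CMP r5, #19  (cmp 19,19)
BLT top: not taken
after ADD r2, r2, #5: r2=5+5=10
halt.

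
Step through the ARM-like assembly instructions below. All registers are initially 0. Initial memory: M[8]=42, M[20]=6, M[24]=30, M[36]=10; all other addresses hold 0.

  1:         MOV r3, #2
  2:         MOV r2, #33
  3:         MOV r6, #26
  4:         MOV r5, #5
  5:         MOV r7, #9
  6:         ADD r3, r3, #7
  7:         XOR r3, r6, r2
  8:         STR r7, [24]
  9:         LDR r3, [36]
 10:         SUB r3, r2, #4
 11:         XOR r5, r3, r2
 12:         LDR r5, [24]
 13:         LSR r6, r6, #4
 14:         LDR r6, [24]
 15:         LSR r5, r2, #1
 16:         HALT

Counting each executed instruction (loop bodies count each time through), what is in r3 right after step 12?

MOV r3, #2 → r3=2
MOV r2, #33 → r2=33
MOV r6, #26 → r6=26
MOV r5, #5 → r5=5
MOV r7, #9 → r7=9
ADD r3, r3, #7 → r3=2+7=9
XOR r3, r6, r2 → r3=26^33=59
STR r7, [24] → M[24]=9
LDR r3, [36] → r3=M[36]=10
SUB r3, r2, #4 → r3=33-4=29
XOR r5, r3, r2 → r5=29^33=60
LDR r5, [24] → r5=M[24]=9
After step 12: r3 = 29.

29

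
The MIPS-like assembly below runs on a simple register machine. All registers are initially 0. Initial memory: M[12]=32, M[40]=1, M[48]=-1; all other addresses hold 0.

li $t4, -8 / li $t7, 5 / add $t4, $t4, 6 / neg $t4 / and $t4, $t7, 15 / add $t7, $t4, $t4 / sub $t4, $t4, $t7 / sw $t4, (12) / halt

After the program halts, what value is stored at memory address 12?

-5

$t4=-8
$t7=5
$t4=(-8)+6=-2
$t4=-(-2)=2
$t4=5&15=5
$t7=5+5=10
$t4=5-10=-5
sw $t4, (12) → M[12]=-5
halt.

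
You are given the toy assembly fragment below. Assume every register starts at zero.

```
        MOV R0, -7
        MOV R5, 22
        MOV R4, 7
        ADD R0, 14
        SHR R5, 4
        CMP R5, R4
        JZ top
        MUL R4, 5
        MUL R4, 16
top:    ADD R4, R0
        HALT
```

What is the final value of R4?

567

MOV R0, -7 → R0=-7
MOV R5, 22 → R5=22
MOV R4, 7 → R4=7
ADD R0, 14 → R0=(-7)+14=7
SHR R5, 4 → R5=22>>4=1
CMP R5, R4  (cmp 1,7)
JZ top: not taken
MUL R4, 5 → R4=7*5=35
MUL R4, 16 → R4=35*16=560
ADD R4, R0 → R4=560+7=567
halt.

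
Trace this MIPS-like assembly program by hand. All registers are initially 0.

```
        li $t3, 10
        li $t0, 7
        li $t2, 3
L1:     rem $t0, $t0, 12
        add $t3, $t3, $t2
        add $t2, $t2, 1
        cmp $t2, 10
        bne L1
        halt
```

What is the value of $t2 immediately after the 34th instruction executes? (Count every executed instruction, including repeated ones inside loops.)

$t3=10
$t0=7
$t2=3
$t0=7%12=7
$t3=10+3=13
$t2=3+1=4
cmp $t2, 10  (cmp 4,10)
bne L1: taken
$t0=7%12=7
$t3=13+4=17
$t2=4+1=5
cmp $t2, 10  (cmp 5,10)
bne L1: taken
$t0=7%12=7
$t3=17+5=22
$t2=5+1=6
cmp $t2, 10  (cmp 6,10)
bne L1: taken
$t0=7%12=7
$t3=22+6=28
$t2=6+1=7
cmp $t2, 10  (cmp 7,10)
bne L1: taken
$t0=7%12=7
$t3=28+7=35
$t2=7+1=8
cmp $t2, 10  (cmp 8,10)
bne L1: taken
$t0=7%12=7
$t3=35+8=43
$t2=8+1=9
cmp $t2, 10  (cmp 9,10)
bne L1: taken
$t0=7%12=7
After step 34: $t2 = 9.

9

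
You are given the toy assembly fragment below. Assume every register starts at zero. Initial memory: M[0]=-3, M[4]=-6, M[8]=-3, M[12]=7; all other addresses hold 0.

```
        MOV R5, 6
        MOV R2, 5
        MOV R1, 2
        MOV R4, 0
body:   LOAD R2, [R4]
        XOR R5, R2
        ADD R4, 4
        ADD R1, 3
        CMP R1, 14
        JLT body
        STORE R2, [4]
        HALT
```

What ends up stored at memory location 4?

MOV R5, 6 → R5=6
MOV R2, 5 → R2=5
MOV R1, 2 → R1=2
MOV R4, 0 → R4=0
LOAD R2, [R4] → R2=M[0]=-3
XOR R5, R2 → R5=6^(-3)=-5
ADD R4, 4 → R4=0+4=4
ADD R1, 3 → R1=2+3=5
CMP R1, 14  (cmp 5,14)
JLT body: taken
LOAD R2, [R4] → R2=M[4]=-6
XOR R5, R2 → R5=(-5)^(-6)=1
ADD R4, 4 → R4=4+4=8
ADD R1, 3 → R1=5+3=8
CMP R1, 14  (cmp 8,14)
JLT body: taken
LOAD R2, [R4] → R2=M[8]=-3
XOR R5, R2 → R5=1^(-3)=-4
ADD R4, 4 → R4=8+4=12
ADD R1, 3 → R1=8+3=11
CMP R1, 14  (cmp 11,14)
JLT body: taken
LOAD R2, [R4] → R2=M[12]=7
XOR R5, R2 → R5=(-4)^7=-5
ADD R4, 4 → R4=12+4=16
ADD R1, 3 → R1=11+3=14
CMP R1, 14  (cmp 14,14)
JLT body: not taken
STORE R2, [4] → M[4]=7
halt.

7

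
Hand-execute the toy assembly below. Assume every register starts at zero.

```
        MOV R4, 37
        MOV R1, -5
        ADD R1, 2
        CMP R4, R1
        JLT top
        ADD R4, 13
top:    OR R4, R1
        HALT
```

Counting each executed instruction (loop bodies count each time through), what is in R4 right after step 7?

-1

MOV R4, 37 → R4=37
MOV R1, -5 → R1=-5
ADD R1, 2 → R1=(-5)+2=-3
CMP R4, R1  (cmp 37,-3)
JLT top: not taken
ADD R4, 13 → R4=37+13=50
OR R4, R1 → R4=50|(-3)=-1
After step 7: R4 = -1.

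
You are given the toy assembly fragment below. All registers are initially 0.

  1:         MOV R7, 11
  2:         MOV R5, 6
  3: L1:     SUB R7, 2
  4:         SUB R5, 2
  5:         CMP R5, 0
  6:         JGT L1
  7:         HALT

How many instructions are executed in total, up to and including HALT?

15

R7=11
R5=6
R7=11-2=9
R5=6-2=4
CMP R5, 0  (cmp 4,0)
JGT L1: taken
R7=9-2=7
R5=4-2=2
CMP R5, 0  (cmp 2,0)
JGT L1: taken
R7=7-2=5
R5=2-2=0
CMP R5, 0  (cmp 0,0)
JGT L1: not taken
halt.
Total executed instructions: 15.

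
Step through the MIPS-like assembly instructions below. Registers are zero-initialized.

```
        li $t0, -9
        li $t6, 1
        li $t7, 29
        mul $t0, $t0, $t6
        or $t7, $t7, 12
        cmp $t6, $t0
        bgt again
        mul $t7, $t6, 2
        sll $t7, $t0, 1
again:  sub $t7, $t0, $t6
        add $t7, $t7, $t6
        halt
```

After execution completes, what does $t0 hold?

-9

after li $t0, -9: $t0=-9
after li $t6, 1: $t6=1
after li $t7, 29: $t7=29
after mul $t0, $t0, $t6: $t0=(-9)*1=-9
after or $t7, $t7, 12: $t7=29|12=29
cmp $t6, $t0  (cmp 1,-9)
bgt again: taken
after sub $t7, $t0, $t6: $t7=(-9)-1=-10
after add $t7, $t7, $t6: $t7=(-10)+1=-9
halt.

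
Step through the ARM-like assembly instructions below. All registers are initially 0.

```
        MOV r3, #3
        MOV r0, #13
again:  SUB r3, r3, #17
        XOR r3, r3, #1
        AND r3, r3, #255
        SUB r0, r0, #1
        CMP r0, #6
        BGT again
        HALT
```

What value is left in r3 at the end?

r3=3
r0=13
r3=3-17=-14
r3=(-14)^1=-13
r3=(-13)&255=243
r0=13-1=12
CMP r0, #6  (cmp 12,6)
BGT again: taken
r3=243-17=226
r3=226^1=227
r3=227&255=227
r0=12-1=11
CMP r0, #6  (cmp 11,6)
BGT again: taken
r3=227-17=210
r3=210^1=211
r3=211&255=211
r0=11-1=10
CMP r0, #6  (cmp 10,6)
BGT again: taken
r3=211-17=194
r3=194^1=195
r3=195&255=195
r0=10-1=9
CMP r0, #6  (cmp 9,6)
BGT again: taken
r3=195-17=178
r3=178^1=179
r3=179&255=179
r0=9-1=8
CMP r0, #6  (cmp 8,6)
BGT again: taken
r3=179-17=162
r3=162^1=163
r3=163&255=163
r0=8-1=7
CMP r0, #6  (cmp 7,6)
BGT again: taken
r3=163-17=146
r3=146^1=147
r3=147&255=147
r0=7-1=6
CMP r0, #6  (cmp 6,6)
BGT again: not taken
halt.

147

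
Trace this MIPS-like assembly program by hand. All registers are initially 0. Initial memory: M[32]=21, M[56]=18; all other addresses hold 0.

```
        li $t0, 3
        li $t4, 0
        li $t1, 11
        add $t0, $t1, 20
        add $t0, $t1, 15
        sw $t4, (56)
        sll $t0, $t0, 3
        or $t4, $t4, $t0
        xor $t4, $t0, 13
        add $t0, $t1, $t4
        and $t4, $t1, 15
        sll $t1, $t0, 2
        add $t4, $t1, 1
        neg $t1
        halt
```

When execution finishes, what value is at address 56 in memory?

0

after li $t0, 3: $t0=3
after li $t4, 0: $t4=0
after li $t1, 11: $t1=11
after add $t0, $t1, 20: $t0=11+20=31
after add $t0, $t1, 15: $t0=11+15=26
sw $t4, (56) → M[56]=0
after sll $t0, $t0, 3: $t0=26<<3=208
after or $t4, $t4, $t0: $t4=0|208=208
after xor $t4, $t0, 13: $t4=208^13=221
after add $t0, $t1, $t4: $t0=11+221=232
after and $t4, $t1, 15: $t4=11&15=11
after sll $t1, $t0, 2: $t1=232<<2=928
after add $t4, $t1, 1: $t4=928+1=929
after neg $t1: $t1=-(928)=-928
halt.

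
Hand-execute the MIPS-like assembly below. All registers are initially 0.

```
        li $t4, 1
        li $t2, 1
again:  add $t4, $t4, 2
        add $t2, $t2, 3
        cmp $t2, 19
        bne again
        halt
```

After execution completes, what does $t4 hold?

13

$t4=1
$t2=1
$t4=1+2=3
$t2=1+3=4
cmp $t2, 19  (cmp 4,19)
bne again: taken
$t4=3+2=5
$t2=4+3=7
cmp $t2, 19  (cmp 7,19)
bne again: taken
$t4=5+2=7
$t2=7+3=10
cmp $t2, 19  (cmp 10,19)
bne again: taken
$t4=7+2=9
$t2=10+3=13
cmp $t2, 19  (cmp 13,19)
bne again: taken
$t4=9+2=11
$t2=13+3=16
cmp $t2, 19  (cmp 16,19)
bne again: taken
$t4=11+2=13
$t2=16+3=19
cmp $t2, 19  (cmp 19,19)
bne again: not taken
halt.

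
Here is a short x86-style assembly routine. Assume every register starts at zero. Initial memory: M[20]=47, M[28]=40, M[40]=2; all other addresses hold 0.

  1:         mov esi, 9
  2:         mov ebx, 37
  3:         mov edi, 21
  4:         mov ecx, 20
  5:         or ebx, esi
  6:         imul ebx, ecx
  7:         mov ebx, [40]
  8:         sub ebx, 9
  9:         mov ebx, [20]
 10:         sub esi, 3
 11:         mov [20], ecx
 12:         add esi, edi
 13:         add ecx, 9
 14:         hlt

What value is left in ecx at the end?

29

after mov esi, 9: esi=9
after mov ebx, 37: ebx=37
after mov edi, 21: edi=21
after mov ecx, 20: ecx=20
after or ebx, esi: ebx=37|9=45
after imul ebx, ecx: ebx=45*20=900
after mov ebx, [40]: ebx=M[40]=2
after sub ebx, 9: ebx=2-9=-7
after mov ebx, [20]: ebx=M[20]=47
after sub esi, 3: esi=9-3=6
mov [20], ecx → M[20]=20
after add esi, edi: esi=6+21=27
after add ecx, 9: ecx=20+9=29
halt.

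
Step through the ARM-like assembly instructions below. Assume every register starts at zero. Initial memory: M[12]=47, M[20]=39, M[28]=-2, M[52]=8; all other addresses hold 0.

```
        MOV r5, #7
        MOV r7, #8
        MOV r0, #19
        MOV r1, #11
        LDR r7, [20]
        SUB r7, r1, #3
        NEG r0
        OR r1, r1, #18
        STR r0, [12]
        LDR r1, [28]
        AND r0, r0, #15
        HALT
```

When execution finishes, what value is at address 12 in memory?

-19

after MOV r5, #7: r5=7
after MOV r7, #8: r7=8
after MOV r0, #19: r0=19
after MOV r1, #11: r1=11
after LDR r7, [20]: r7=M[20]=39
after SUB r7, r1, #3: r7=11-3=8
after NEG r0: r0=-(19)=-19
after OR r1, r1, #18: r1=11|18=27
STR r0, [12] → M[12]=-19
after LDR r1, [28]: r1=M[28]=-2
after AND r0, r0, #15: r0=(-19)&15=13
halt.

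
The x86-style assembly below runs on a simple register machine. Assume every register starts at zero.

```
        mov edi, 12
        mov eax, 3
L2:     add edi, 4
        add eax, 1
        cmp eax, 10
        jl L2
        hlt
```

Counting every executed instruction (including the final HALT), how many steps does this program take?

edi=12
eax=3
edi=12+4=16
eax=3+1=4
cmp eax, 10  (cmp 4,10)
jl L2: taken
edi=16+4=20
eax=4+1=5
cmp eax, 10  (cmp 5,10)
jl L2: taken
edi=20+4=24
eax=5+1=6
cmp eax, 10  (cmp 6,10)
jl L2: taken
edi=24+4=28
eax=6+1=7
cmp eax, 10  (cmp 7,10)
jl L2: taken
edi=28+4=32
eax=7+1=8
cmp eax, 10  (cmp 8,10)
jl L2: taken
edi=32+4=36
eax=8+1=9
cmp eax, 10  (cmp 9,10)
jl L2: taken
edi=36+4=40
eax=9+1=10
cmp eax, 10  (cmp 10,10)
jl L2: not taken
halt.
Total executed instructions: 31.

31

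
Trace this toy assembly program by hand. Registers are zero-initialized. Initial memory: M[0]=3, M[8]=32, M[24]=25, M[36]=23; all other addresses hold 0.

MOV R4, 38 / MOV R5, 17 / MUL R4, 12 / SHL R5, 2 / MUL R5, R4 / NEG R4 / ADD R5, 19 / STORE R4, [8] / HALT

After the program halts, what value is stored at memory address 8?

-456

R4=38
R5=17
R4=38*12=456
R5=17<<2=68
R5=68*456=31008
R4=-(456)=-456
R5=31008+19=31027
STORE R4, [8] → M[8]=-456
halt.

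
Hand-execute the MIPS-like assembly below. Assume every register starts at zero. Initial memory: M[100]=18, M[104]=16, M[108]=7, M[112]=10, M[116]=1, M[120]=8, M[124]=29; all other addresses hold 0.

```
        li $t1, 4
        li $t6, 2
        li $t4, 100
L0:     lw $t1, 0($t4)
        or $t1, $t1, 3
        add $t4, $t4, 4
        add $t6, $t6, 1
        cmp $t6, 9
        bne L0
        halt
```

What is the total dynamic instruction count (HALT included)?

$t1=4
$t6=2
$t4=100
$t1=M[100]=18
$t1=18|3=19
$t4=100+4=104
$t6=2+1=3
cmp $t6, 9  (cmp 3,9)
bne L0: taken
$t1=M[104]=16
$t1=16|3=19
$t4=104+4=108
$t6=3+1=4
cmp $t6, 9  (cmp 4,9)
bne L0: taken
$t1=M[108]=7
$t1=7|3=7
$t4=108+4=112
$t6=4+1=5
cmp $t6, 9  (cmp 5,9)
bne L0: taken
$t1=M[112]=10
$t1=10|3=11
$t4=112+4=116
$t6=5+1=6
cmp $t6, 9  (cmp 6,9)
bne L0: taken
$t1=M[116]=1
$t1=1|3=3
$t4=116+4=120
$t6=6+1=7
cmp $t6, 9  (cmp 7,9)
bne L0: taken
$t1=M[120]=8
$t1=8|3=11
$t4=120+4=124
$t6=7+1=8
cmp $t6, 9  (cmp 8,9)
bne L0: taken
$t1=M[124]=29
$t1=29|3=31
$t4=124+4=128
$t6=8+1=9
cmp $t6, 9  (cmp 9,9)
bne L0: not taken
halt.
Total executed instructions: 46.

46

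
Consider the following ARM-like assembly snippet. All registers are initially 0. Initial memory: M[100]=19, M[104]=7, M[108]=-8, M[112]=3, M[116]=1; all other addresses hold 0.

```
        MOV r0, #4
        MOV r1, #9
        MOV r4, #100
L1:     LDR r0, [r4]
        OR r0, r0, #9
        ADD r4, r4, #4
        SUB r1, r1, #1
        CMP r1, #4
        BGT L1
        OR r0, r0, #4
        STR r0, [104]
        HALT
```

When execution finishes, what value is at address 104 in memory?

after MOV r0, #4: r0=4
after MOV r1, #9: r1=9
after MOV r4, #100: r4=100
after LDR r0, [r4]: r0=M[100]=19
after OR r0, r0, #9: r0=19|9=27
after ADD r4, r4, #4: r4=100+4=104
after SUB r1, r1, #1: r1=9-1=8
CMP r1, #4  (cmp 8,4)
BGT L1: taken
after LDR r0, [r4]: r0=M[104]=7
after OR r0, r0, #9: r0=7|9=15
after ADD r4, r4, #4: r4=104+4=108
after SUB r1, r1, #1: r1=8-1=7
CMP r1, #4  (cmp 7,4)
BGT L1: taken
after LDR r0, [r4]: r0=M[108]=-8
after OR r0, r0, #9: r0=(-8)|9=-7
after ADD r4, r4, #4: r4=108+4=112
after SUB r1, r1, #1: r1=7-1=6
CMP r1, #4  (cmp 6,4)
BGT L1: taken
after LDR r0, [r4]: r0=M[112]=3
after OR r0, r0, #9: r0=3|9=11
after ADD r4, r4, #4: r4=112+4=116
after SUB r1, r1, #1: r1=6-1=5
CMP r1, #4  (cmp 5,4)
BGT L1: taken
after LDR r0, [r4]: r0=M[116]=1
after OR r0, r0, #9: r0=1|9=9
after ADD r4, r4, #4: r4=116+4=120
after SUB r1, r1, #1: r1=5-1=4
CMP r1, #4  (cmp 4,4)
BGT L1: not taken
after OR r0, r0, #4: r0=9|4=13
STR r0, [104] → M[104]=13
halt.

13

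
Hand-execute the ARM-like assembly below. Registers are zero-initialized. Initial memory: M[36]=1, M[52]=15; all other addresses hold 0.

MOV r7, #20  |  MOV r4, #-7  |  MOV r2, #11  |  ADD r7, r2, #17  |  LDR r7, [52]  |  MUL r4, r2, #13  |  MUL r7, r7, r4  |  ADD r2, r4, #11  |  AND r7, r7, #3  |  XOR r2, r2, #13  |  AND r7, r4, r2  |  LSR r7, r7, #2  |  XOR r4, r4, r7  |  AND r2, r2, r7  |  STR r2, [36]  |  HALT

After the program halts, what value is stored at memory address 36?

1

after MOV r7, #20: r7=20
after MOV r4, #-7: r4=-7
after MOV r2, #11: r2=11
after ADD r7, r2, #17: r7=11+17=28
after LDR r7, [52]: r7=M[52]=15
after MUL r4, r2, #13: r4=11*13=143
after MUL r7, r7, r4: r7=15*143=2145
after ADD r2, r4, #11: r2=143+11=154
after AND r7, r7, #3: r7=2145&3=1
after XOR r2, r2, #13: r2=154^13=151
after AND r7, r4, r2: r7=143&151=135
after LSR r7, r7, #2: r7=135>>2=33
after XOR r4, r4, r7: r4=143^33=174
after AND r2, r2, r7: r2=151&33=1
STR r2, [36] → M[36]=1
halt.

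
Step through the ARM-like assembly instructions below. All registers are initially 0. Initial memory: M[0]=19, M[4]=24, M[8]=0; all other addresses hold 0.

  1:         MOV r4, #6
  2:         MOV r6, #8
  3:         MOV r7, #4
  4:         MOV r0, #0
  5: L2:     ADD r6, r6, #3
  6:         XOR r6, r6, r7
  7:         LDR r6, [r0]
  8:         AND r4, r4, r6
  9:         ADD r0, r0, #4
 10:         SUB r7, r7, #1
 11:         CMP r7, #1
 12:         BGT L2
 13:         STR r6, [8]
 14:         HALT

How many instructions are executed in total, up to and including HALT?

30

MOV r4, #6 → r4=6
MOV r6, #8 → r6=8
MOV r7, #4 → r7=4
MOV r0, #0 → r0=0
ADD r6, r6, #3 → r6=8+3=11
XOR r6, r6, r7 → r6=11^4=15
LDR r6, [r0] → r6=M[0]=19
AND r4, r4, r6 → r4=6&19=2
ADD r0, r0, #4 → r0=0+4=4
SUB r7, r7, #1 → r7=4-1=3
CMP r7, #1  (cmp 3,1)
BGT L2: taken
ADD r6, r6, #3 → r6=19+3=22
XOR r6, r6, r7 → r6=22^3=21
LDR r6, [r0] → r6=M[4]=24
AND r4, r4, r6 → r4=2&24=0
ADD r0, r0, #4 → r0=4+4=8
SUB r7, r7, #1 → r7=3-1=2
CMP r7, #1  (cmp 2,1)
BGT L2: taken
ADD r6, r6, #3 → r6=24+3=27
XOR r6, r6, r7 → r6=27^2=25
LDR r6, [r0] → r6=M[8]=0
AND r4, r4, r6 → r4=0&0=0
ADD r0, r0, #4 → r0=8+4=12
SUB r7, r7, #1 → r7=2-1=1
CMP r7, #1  (cmp 1,1)
BGT L2: not taken
STR r6, [8] → M[8]=0
halt.
Total executed instructions: 30.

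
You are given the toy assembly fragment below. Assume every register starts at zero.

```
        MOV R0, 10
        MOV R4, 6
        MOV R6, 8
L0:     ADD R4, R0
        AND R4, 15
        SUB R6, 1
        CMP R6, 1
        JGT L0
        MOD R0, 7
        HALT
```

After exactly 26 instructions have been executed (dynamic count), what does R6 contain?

MOV R0, 10 → R0=10
MOV R4, 6 → R4=6
MOV R6, 8 → R6=8
ADD R4, R0 → R4=6+10=16
AND R4, 15 → R4=16&15=0
SUB R6, 1 → R6=8-1=7
CMP R6, 1  (cmp 7,1)
JGT L0: taken
ADD R4, R0 → R4=0+10=10
AND R4, 15 → R4=10&15=10
SUB R6, 1 → R6=7-1=6
CMP R6, 1  (cmp 6,1)
JGT L0: taken
ADD R4, R0 → R4=10+10=20
AND R4, 15 → R4=20&15=4
SUB R6, 1 → R6=6-1=5
CMP R6, 1  (cmp 5,1)
JGT L0: taken
ADD R4, R0 → R4=4+10=14
AND R4, 15 → R4=14&15=14
SUB R6, 1 → R6=5-1=4
CMP R6, 1  (cmp 4,1)
JGT L0: taken
ADD R4, R0 → R4=14+10=24
AND R4, 15 → R4=24&15=8
SUB R6, 1 → R6=4-1=3
After step 26: R6 = 3.

3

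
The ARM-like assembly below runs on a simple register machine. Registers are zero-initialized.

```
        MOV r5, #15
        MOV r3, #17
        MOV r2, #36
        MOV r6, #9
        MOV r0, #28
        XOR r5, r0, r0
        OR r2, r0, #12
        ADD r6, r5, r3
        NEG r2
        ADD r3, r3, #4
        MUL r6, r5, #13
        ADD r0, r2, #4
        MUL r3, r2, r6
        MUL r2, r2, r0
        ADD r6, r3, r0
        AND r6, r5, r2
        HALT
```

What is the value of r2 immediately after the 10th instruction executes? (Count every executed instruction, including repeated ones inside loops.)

r5=15
r3=17
r2=36
r6=9
r0=28
r5=28^28=0
r2=28|12=28
r6=0+17=17
r2=-(28)=-28
r3=17+4=21
After step 10: r2 = -28.

-28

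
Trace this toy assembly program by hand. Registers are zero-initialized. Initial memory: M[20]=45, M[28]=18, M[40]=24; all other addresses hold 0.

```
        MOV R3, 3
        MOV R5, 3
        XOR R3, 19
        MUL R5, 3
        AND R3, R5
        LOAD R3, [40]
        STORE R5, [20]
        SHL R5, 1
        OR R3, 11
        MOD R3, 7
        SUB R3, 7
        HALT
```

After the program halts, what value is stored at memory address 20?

9

R3=3
R5=3
R3=3^19=16
R5=3*3=9
R3=16&9=0
R3=M[40]=24
STORE R5, [20] → M[20]=9
R5=9<<1=18
R3=24|11=27
R3=27%7=6
R3=6-7=-1
halt.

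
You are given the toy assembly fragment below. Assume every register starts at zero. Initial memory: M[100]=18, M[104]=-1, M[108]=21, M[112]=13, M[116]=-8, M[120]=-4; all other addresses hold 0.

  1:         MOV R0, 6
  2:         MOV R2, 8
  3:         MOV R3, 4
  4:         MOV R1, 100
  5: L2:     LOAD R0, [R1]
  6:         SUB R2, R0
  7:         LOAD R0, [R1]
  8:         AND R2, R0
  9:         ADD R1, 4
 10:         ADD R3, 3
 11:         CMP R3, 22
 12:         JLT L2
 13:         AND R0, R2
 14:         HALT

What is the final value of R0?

MOV R0, 6 → R0=6
MOV R2, 8 → R2=8
MOV R3, 4 → R3=4
MOV R1, 100 → R1=100
LOAD R0, [R1] → R0=M[100]=18
SUB R2, R0 → R2=8-18=-10
LOAD R0, [R1] → R0=M[100]=18
AND R2, R0 → R2=(-10)&18=18
ADD R1, 4 → R1=100+4=104
ADD R3, 3 → R3=4+3=7
CMP R3, 22  (cmp 7,22)
JLT L2: taken
LOAD R0, [R1] → R0=M[104]=-1
SUB R2, R0 → R2=18-(-1)=19
LOAD R0, [R1] → R0=M[104]=-1
AND R2, R0 → R2=19&(-1)=19
ADD R1, 4 → R1=104+4=108
ADD R3, 3 → R3=7+3=10
CMP R3, 22  (cmp 10,22)
JLT L2: taken
LOAD R0, [R1] → R0=M[108]=21
SUB R2, R0 → R2=19-21=-2
LOAD R0, [R1] → R0=M[108]=21
AND R2, R0 → R2=(-2)&21=20
ADD R1, 4 → R1=108+4=112
ADD R3, 3 → R3=10+3=13
CMP R3, 22  (cmp 13,22)
JLT L2: taken
LOAD R0, [R1] → R0=M[112]=13
SUB R2, R0 → R2=20-13=7
LOAD R0, [R1] → R0=M[112]=13
AND R2, R0 → R2=7&13=5
ADD R1, 4 → R1=112+4=116
ADD R3, 3 → R3=13+3=16
CMP R3, 22  (cmp 16,22)
JLT L2: taken
LOAD R0, [R1] → R0=M[116]=-8
SUB R2, R0 → R2=5-(-8)=13
LOAD R0, [R1] → R0=M[116]=-8
AND R2, R0 → R2=13&(-8)=8
ADD R1, 4 → R1=116+4=120
ADD R3, 3 → R3=16+3=19
CMP R3, 22  (cmp 19,22)
JLT L2: taken
LOAD R0, [R1] → R0=M[120]=-4
SUB R2, R0 → R2=8-(-4)=12
LOAD R0, [R1] → R0=M[120]=-4
AND R2, R0 → R2=12&(-4)=12
ADD R1, 4 → R1=120+4=124
ADD R3, 3 → R3=19+3=22
CMP R3, 22  (cmp 22,22)
JLT L2: not taken
AND R0, R2 → R0=(-4)&12=12
halt.

12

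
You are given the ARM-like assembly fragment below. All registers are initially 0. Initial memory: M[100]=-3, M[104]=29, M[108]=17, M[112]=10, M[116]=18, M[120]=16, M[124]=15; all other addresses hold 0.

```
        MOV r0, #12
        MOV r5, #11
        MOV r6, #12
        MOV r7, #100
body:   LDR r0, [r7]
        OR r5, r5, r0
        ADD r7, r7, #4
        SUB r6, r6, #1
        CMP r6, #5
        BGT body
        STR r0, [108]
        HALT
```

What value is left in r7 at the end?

after MOV r0, #12: r0=12
after MOV r5, #11: r5=11
after MOV r6, #12: r6=12
after MOV r7, #100: r7=100
after LDR r0, [r7]: r0=M[100]=-3
after OR r5, r5, r0: r5=11|(-3)=-1
after ADD r7, r7, #4: r7=100+4=104
after SUB r6, r6, #1: r6=12-1=11
CMP r6, #5  (cmp 11,5)
BGT body: taken
after LDR r0, [r7]: r0=M[104]=29
after OR r5, r5, r0: r5=(-1)|29=-1
after ADD r7, r7, #4: r7=104+4=108
after SUB r6, r6, #1: r6=11-1=10
CMP r6, #5  (cmp 10,5)
BGT body: taken
after LDR r0, [r7]: r0=M[108]=17
after OR r5, r5, r0: r5=(-1)|17=-1
after ADD r7, r7, #4: r7=108+4=112
after SUB r6, r6, #1: r6=10-1=9
CMP r6, #5  (cmp 9,5)
BGT body: taken
after LDR r0, [r7]: r0=M[112]=10
after OR r5, r5, r0: r5=(-1)|10=-1
after ADD r7, r7, #4: r7=112+4=116
after SUB r6, r6, #1: r6=9-1=8
CMP r6, #5  (cmp 8,5)
BGT body: taken
after LDR r0, [r7]: r0=M[116]=18
after OR r5, r5, r0: r5=(-1)|18=-1
after ADD r7, r7, #4: r7=116+4=120
after SUB r6, r6, #1: r6=8-1=7
CMP r6, #5  (cmp 7,5)
BGT body: taken
after LDR r0, [r7]: r0=M[120]=16
after OR r5, r5, r0: r5=(-1)|16=-1
after ADD r7, r7, #4: r7=120+4=124
after SUB r6, r6, #1: r6=7-1=6
CMP r6, #5  (cmp 6,5)
BGT body: taken
after LDR r0, [r7]: r0=M[124]=15
after OR r5, r5, r0: r5=(-1)|15=-1
after ADD r7, r7, #4: r7=124+4=128
after SUB r6, r6, #1: r6=6-1=5
CMP r6, #5  (cmp 5,5)
BGT body: not taken
STR r0, [108] → M[108]=15
halt.

128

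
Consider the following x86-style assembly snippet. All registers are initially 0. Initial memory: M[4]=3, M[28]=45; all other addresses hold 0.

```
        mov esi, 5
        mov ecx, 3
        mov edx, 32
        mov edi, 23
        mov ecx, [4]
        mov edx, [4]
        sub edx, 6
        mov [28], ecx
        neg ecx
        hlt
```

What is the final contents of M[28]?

mov esi, 5 → esi=5
mov ecx, 3 → ecx=3
mov edx, 32 → edx=32
mov edi, 23 → edi=23
mov ecx, [4] → ecx=M[4]=3
mov edx, [4] → edx=M[4]=3
sub edx, 6 → edx=3-6=-3
mov [28], ecx → M[28]=3
neg ecx → ecx=-(3)=-3
halt.

3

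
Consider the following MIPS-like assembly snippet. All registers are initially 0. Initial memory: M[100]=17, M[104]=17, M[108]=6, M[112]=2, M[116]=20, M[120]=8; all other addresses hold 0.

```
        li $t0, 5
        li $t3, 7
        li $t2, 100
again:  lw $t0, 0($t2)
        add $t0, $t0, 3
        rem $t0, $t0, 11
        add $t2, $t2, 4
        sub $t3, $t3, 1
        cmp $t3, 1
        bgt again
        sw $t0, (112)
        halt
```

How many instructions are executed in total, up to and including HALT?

after li $t0, 5: $t0=5
after li $t3, 7: $t3=7
after li $t2, 100: $t2=100
after lw $t0, 0($t2): $t0=M[100]=17
after add $t0, $t0, 3: $t0=17+3=20
after rem $t0, $t0, 11: $t0=20%11=9
after add $t2, $t2, 4: $t2=100+4=104
after sub $t3, $t3, 1: $t3=7-1=6
cmp $t3, 1  (cmp 6,1)
bgt again: taken
after lw $t0, 0($t2): $t0=M[104]=17
after add $t0, $t0, 3: $t0=17+3=20
after rem $t0, $t0, 11: $t0=20%11=9
after add $t2, $t2, 4: $t2=104+4=108
after sub $t3, $t3, 1: $t3=6-1=5
cmp $t3, 1  (cmp 5,1)
bgt again: taken
after lw $t0, 0($t2): $t0=M[108]=6
after add $t0, $t0, 3: $t0=6+3=9
after rem $t0, $t0, 11: $t0=9%11=9
after add $t2, $t2, 4: $t2=108+4=112
after sub $t3, $t3, 1: $t3=5-1=4
cmp $t3, 1  (cmp 4,1)
bgt again: taken
after lw $t0, 0($t2): $t0=M[112]=2
after add $t0, $t0, 3: $t0=2+3=5
after rem $t0, $t0, 11: $t0=5%11=5
after add $t2, $t2, 4: $t2=112+4=116
after sub $t3, $t3, 1: $t3=4-1=3
cmp $t3, 1  (cmp 3,1)
bgt again: taken
after lw $t0, 0($t2): $t0=M[116]=20
after add $t0, $t0, 3: $t0=20+3=23
after rem $t0, $t0, 11: $t0=23%11=1
after add $t2, $t2, 4: $t2=116+4=120
after sub $t3, $t3, 1: $t3=3-1=2
cmp $t3, 1  (cmp 2,1)
bgt again: taken
after lw $t0, 0($t2): $t0=M[120]=8
after add $t0, $t0, 3: $t0=8+3=11
after rem $t0, $t0, 11: $t0=11%11=0
after add $t2, $t2, 4: $t2=120+4=124
after sub $t3, $t3, 1: $t3=2-1=1
cmp $t3, 1  (cmp 1,1)
bgt again: not taken
sw $t0, (112) → M[112]=0
halt.
Total executed instructions: 47.

47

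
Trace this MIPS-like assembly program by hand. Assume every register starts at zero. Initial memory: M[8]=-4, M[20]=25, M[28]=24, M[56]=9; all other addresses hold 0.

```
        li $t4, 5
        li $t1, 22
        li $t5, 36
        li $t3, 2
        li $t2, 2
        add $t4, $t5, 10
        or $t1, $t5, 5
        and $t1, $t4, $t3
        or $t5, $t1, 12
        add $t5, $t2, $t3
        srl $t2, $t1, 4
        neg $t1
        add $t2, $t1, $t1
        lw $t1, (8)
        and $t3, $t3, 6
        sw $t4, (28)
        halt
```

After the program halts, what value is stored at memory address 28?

after li $t4, 5: $t4=5
after li $t1, 22: $t1=22
after li $t5, 36: $t5=36
after li $t3, 2: $t3=2
after li $t2, 2: $t2=2
after add $t4, $t5, 10: $t4=36+10=46
after or $t1, $t5, 5: $t1=36|5=37
after and $t1, $t4, $t3: $t1=46&2=2
after or $t5, $t1, 12: $t5=2|12=14
after add $t5, $t2, $t3: $t5=2+2=4
after srl $t2, $t1, 4: $t2=2>>4=0
after neg $t1: $t1=-(2)=-2
after add $t2, $t1, $t1: $t2=(-2)+(-2)=-4
after lw $t1, (8): $t1=M[8]=-4
after and $t3, $t3, 6: $t3=2&6=2
sw $t4, (28) → M[28]=46
halt.

46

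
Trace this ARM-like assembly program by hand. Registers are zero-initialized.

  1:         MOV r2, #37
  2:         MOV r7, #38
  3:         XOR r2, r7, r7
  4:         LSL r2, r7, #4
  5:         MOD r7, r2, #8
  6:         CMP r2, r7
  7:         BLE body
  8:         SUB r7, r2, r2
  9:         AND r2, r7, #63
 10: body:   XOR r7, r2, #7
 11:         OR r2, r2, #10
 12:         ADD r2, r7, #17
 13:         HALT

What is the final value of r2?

r2=37
r7=38
r2=38^38=0
r2=38<<4=608
r7=608%8=0
CMP r2, r7  (cmp 608,0)
BLE body: not taken
r7=608-608=0
r2=0&63=0
r7=0^7=7
r2=0|10=10
r2=7+17=24
halt.

24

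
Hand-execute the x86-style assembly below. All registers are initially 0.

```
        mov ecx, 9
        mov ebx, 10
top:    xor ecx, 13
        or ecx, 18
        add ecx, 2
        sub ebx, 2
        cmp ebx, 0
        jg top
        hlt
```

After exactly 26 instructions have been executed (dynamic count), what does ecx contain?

ecx=9
ebx=10
ecx=9^13=4
ecx=4|18=22
ecx=22+2=24
ebx=10-2=8
cmp ebx, 0  (cmp 8,0)
jg top: taken
ecx=24^13=21
ecx=21|18=23
ecx=23+2=25
ebx=8-2=6
cmp ebx, 0  (cmp 6,0)
jg top: taken
ecx=25^13=20
ecx=20|18=22
ecx=22+2=24
ebx=6-2=4
cmp ebx, 0  (cmp 4,0)
jg top: taken
ecx=24^13=21
ecx=21|18=23
ecx=23+2=25
ebx=4-2=2
cmp ebx, 0  (cmp 2,0)
jg top: taken
After step 26: ecx = 25.

25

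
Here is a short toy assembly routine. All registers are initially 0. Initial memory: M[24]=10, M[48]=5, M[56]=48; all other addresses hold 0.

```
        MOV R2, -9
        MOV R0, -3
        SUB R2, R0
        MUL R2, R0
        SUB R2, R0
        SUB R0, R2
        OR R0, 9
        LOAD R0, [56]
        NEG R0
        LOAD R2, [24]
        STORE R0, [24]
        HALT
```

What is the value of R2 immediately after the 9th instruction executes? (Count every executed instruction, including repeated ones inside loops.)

21

after MOV R2, -9: R2=-9
after MOV R0, -3: R0=-3
after SUB R2, R0: R2=(-9)-(-3)=-6
after MUL R2, R0: R2=(-6)*(-3)=18
after SUB R2, R0: R2=18-(-3)=21
after SUB R0, R2: R0=(-3)-21=-24
after OR R0, 9: R0=(-24)|9=-23
after LOAD R0, [56]: R0=M[56]=48
after NEG R0: R0=-(48)=-48
After step 9: R2 = 21.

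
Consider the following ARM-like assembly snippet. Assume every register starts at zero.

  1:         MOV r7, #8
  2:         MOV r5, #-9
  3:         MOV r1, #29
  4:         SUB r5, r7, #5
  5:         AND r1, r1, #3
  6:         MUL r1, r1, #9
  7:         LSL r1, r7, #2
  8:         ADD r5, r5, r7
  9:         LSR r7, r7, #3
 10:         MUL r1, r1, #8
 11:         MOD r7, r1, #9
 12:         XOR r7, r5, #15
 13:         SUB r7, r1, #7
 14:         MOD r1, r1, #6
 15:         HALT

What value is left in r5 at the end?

r7=8
r5=-9
r1=29
r5=8-5=3
r1=29&3=1
r1=1*9=9
r1=8<<2=32
r5=3+8=11
r7=8>>3=1
r1=32*8=256
r7=256%9=4
r7=11^15=4
r7=256-7=249
r1=256%6=4
halt.

11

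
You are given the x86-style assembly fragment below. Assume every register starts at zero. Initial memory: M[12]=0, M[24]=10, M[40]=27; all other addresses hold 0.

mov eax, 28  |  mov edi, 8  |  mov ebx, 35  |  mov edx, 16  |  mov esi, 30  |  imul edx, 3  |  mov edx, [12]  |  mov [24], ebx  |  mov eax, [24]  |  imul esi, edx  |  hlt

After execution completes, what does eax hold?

35

after mov eax, 28: eax=28
after mov edi, 8: edi=8
after mov ebx, 35: ebx=35
after mov edx, 16: edx=16
after mov esi, 30: esi=30
after imul edx, 3: edx=16*3=48
after mov edx, [12]: edx=M[12]=0
mov [24], ebx → M[24]=35
after mov eax, [24]: eax=M[24]=35
after imul esi, edx: esi=30*0=0
halt.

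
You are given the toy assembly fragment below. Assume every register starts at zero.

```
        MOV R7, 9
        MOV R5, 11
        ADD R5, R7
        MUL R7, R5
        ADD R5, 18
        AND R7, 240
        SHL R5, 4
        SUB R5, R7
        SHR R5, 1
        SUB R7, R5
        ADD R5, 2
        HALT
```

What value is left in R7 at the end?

-40

R7=9
R5=11
R5=11+9=20
R7=9*20=180
R5=20+18=38
R7=180&240=176
R5=38<<4=608
R5=608-176=432
R5=432>>1=216
R7=176-216=-40
R5=216+2=218
halt.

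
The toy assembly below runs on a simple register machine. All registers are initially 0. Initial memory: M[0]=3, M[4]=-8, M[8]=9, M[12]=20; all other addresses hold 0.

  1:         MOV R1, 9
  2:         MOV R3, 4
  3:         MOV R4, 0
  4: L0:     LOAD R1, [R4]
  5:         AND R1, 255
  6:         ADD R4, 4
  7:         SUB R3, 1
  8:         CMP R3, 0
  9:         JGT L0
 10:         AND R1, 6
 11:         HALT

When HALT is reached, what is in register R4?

16

R1=9
R3=4
R4=0
R1=M[0]=3
R1=3&255=3
R4=0+4=4
R3=4-1=3
CMP R3, 0  (cmp 3,0)
JGT L0: taken
R1=M[4]=-8
R1=(-8)&255=248
R4=4+4=8
R3=3-1=2
CMP R3, 0  (cmp 2,0)
JGT L0: taken
R1=M[8]=9
R1=9&255=9
R4=8+4=12
R3=2-1=1
CMP R3, 0  (cmp 1,0)
JGT L0: taken
R1=M[12]=20
R1=20&255=20
R4=12+4=16
R3=1-1=0
CMP R3, 0  (cmp 0,0)
JGT L0: not taken
R1=20&6=4
halt.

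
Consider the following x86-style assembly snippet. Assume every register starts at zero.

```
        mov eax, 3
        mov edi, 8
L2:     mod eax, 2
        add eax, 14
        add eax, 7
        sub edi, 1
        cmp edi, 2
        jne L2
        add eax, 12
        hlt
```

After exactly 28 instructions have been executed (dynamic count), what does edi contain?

4

eax=3
edi=8
eax=3%2=1
eax=1+14=15
eax=15+7=22
edi=8-1=7
cmp edi, 2  (cmp 7,2)
jne L2: taken
eax=22%2=0
eax=0+14=14
eax=14+7=21
edi=7-1=6
cmp edi, 2  (cmp 6,2)
jne L2: taken
eax=21%2=1
eax=1+14=15
eax=15+7=22
edi=6-1=5
cmp edi, 2  (cmp 5,2)
jne L2: taken
eax=22%2=0
eax=0+14=14
eax=14+7=21
edi=5-1=4
cmp edi, 2  (cmp 4,2)
jne L2: taken
eax=21%2=1
eax=1+14=15
After step 28: edi = 4.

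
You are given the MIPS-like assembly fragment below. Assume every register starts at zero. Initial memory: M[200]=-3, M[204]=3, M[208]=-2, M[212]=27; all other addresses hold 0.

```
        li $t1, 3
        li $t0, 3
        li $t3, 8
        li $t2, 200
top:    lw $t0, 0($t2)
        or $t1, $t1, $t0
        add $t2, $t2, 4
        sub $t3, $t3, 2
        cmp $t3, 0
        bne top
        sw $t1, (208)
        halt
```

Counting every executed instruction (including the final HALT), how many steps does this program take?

30

li $t1, 3 → $t1=3
li $t0, 3 → $t0=3
li $t3, 8 → $t3=8
li $t2, 200 → $t2=200
lw $t0, 0($t2) → $t0=M[200]=-3
or $t1, $t1, $t0 → $t1=3|(-3)=-1
add $t2, $t2, 4 → $t2=200+4=204
sub $t3, $t3, 2 → $t3=8-2=6
cmp $t3, 0  (cmp 6,0)
bne top: taken
lw $t0, 0($t2) → $t0=M[204]=3
or $t1, $t1, $t0 → $t1=(-1)|3=-1
add $t2, $t2, 4 → $t2=204+4=208
sub $t3, $t3, 2 → $t3=6-2=4
cmp $t3, 0  (cmp 4,0)
bne top: taken
lw $t0, 0($t2) → $t0=M[208]=-2
or $t1, $t1, $t0 → $t1=(-1)|(-2)=-1
add $t2, $t2, 4 → $t2=208+4=212
sub $t3, $t3, 2 → $t3=4-2=2
cmp $t3, 0  (cmp 2,0)
bne top: taken
lw $t0, 0($t2) → $t0=M[212]=27
or $t1, $t1, $t0 → $t1=(-1)|27=-1
add $t2, $t2, 4 → $t2=212+4=216
sub $t3, $t3, 2 → $t3=2-2=0
cmp $t3, 0  (cmp 0,0)
bne top: not taken
sw $t1, (208) → M[208]=-1
halt.
Total executed instructions: 30.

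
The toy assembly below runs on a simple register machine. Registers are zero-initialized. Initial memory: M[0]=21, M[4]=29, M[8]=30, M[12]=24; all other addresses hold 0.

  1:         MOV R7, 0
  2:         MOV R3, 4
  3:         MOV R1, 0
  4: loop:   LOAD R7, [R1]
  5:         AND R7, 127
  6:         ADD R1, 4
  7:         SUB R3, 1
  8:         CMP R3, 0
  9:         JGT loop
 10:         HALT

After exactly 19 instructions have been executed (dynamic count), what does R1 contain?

MOV R7, 0 → R7=0
MOV R3, 4 → R3=4
MOV R1, 0 → R1=0
LOAD R7, [R1] → R7=M[0]=21
AND R7, 127 → R7=21&127=21
ADD R1, 4 → R1=0+4=4
SUB R3, 1 → R3=4-1=3
CMP R3, 0  (cmp 3,0)
JGT loop: taken
LOAD R7, [R1] → R7=M[4]=29
AND R7, 127 → R7=29&127=29
ADD R1, 4 → R1=4+4=8
SUB R3, 1 → R3=3-1=2
CMP R3, 0  (cmp 2,0)
JGT loop: taken
LOAD R7, [R1] → R7=M[8]=30
AND R7, 127 → R7=30&127=30
ADD R1, 4 → R1=8+4=12
SUB R3, 1 → R3=2-1=1
After step 19: R1 = 12.

12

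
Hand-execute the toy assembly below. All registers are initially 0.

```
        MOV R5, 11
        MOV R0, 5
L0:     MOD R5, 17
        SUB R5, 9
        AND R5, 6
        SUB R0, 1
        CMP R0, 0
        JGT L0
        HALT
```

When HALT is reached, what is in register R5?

R5=11
R0=5
R5=11%17=11
R5=11-9=2
R5=2&6=2
R0=5-1=4
CMP R0, 0  (cmp 4,0)
JGT L0: taken
R5=2%17=2
R5=2-9=-7
R5=(-7)&6=0
R0=4-1=3
CMP R0, 0  (cmp 3,0)
JGT L0: taken
R5=0%17=0
R5=0-9=-9
R5=(-9)&6=6
R0=3-1=2
CMP R0, 0  (cmp 2,0)
JGT L0: taken
R5=6%17=6
R5=6-9=-3
R5=(-3)&6=4
R0=2-1=1
CMP R0, 0  (cmp 1,0)
JGT L0: taken
R5=4%17=4
R5=4-9=-5
R5=(-5)&6=2
R0=1-1=0
CMP R0, 0  (cmp 0,0)
JGT L0: not taken
halt.

2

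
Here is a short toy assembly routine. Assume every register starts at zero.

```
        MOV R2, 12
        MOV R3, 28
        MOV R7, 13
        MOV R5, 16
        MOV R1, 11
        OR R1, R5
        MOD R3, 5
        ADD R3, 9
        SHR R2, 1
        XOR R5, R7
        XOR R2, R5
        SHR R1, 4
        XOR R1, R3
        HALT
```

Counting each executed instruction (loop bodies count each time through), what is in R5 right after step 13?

29

MOV R2, 12 → R2=12
MOV R3, 28 → R3=28
MOV R7, 13 → R7=13
MOV R5, 16 → R5=16
MOV R1, 11 → R1=11
OR R1, R5 → R1=11|16=27
MOD R3, 5 → R3=28%5=3
ADD R3, 9 → R3=3+9=12
SHR R2, 1 → R2=12>>1=6
XOR R5, R7 → R5=16^13=29
XOR R2, R5 → R2=6^29=27
SHR R1, 4 → R1=27>>4=1
XOR R1, R3 → R1=1^12=13
After step 13: R5 = 29.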